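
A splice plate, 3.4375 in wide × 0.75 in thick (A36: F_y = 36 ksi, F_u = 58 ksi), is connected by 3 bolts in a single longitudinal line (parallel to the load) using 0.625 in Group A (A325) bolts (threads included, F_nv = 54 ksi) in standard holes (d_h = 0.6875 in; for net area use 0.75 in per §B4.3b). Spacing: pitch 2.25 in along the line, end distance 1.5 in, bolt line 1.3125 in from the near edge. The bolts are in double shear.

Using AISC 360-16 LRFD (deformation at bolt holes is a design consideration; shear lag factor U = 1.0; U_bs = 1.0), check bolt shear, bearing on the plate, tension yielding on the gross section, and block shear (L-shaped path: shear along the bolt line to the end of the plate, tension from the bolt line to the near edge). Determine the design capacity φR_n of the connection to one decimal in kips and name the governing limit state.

Bolt shear: A_b = π(0.625)²/4 = 0.3068 in². φR_n = 0.75 × 54 × 0.3068 × 3 × 2 = 74.6 kips.
Bearing (0.75 in plate, F_u = 58 ksi): end bolts L_c = 1.5 − 0.6875/2 = 1.15625, R_n = min(1.2×1.15625×0.75×58, 2.4×0.625×0.75×58) = 60.356 kips/bolt; interior L_c = 2.25 − 0.6875 = 1.5625, R_n = 65.25 kips/bolt. φR_n = 0.75 × (1×60.356 + 2×65.25) = 143.1 kips.
Tension yield (gross): A_g = 3.4375×0.75 = 2.5781 in². φR_n = 0.90 × 36 × 2.5781 = 83.5 kips.
Block shear: shear path 1×[1.5+2×2.25] = 1×6 in, A_gv = 4.5, A_nv = 1×(6 − 2.5×0.75)×0.75 = 3.0938 in²; tension to near edge: (1.3125 − 0.5×0.75)×0.75 = 0.70313 in². R_n = min(0.6×58×3.0938, 0.6×36×4.5) + 1.0×58×0.70313 = min(107.66, 97.2) + 40.782 = 137.98 kips. φR_n = 0.75 × 137.98 = 103.5 kips.
Governing: min(74.6, 143.1, 83.5, 103.5) = 74.6 kips → bolt shear.

74.6 kips (bolt shear governs)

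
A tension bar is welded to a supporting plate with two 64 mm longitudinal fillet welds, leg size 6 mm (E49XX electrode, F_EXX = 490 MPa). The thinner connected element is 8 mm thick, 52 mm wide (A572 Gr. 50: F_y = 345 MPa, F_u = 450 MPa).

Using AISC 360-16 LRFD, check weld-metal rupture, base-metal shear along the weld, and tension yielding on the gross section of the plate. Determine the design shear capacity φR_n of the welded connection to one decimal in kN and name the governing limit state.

119.7 kN (weld metal governs)

Weld metal: throat = 0.707×6 = 4.242 mm, L = 2×64 = 128 mm. φR_n = 0.75 × 0.6 × 490 × 4.242 × 128 = 119.7 kN.
Base metal shear (8 mm plate): yield φR_n = 1.0×0.6×345×8×128 = 212.0 kN; rupture φR_n = 0.75×0.6×450×8×128 = 207.4 kN; take 207.4 kN (rupture).
Tension yield (gross): A_g = 52×8 = 416 mm². φR_n = 0.90 × 345 × 416 = 129.2 kN.
Governing: min(119.7, 207.4, 129.2) = 119.7 kN → weld metal.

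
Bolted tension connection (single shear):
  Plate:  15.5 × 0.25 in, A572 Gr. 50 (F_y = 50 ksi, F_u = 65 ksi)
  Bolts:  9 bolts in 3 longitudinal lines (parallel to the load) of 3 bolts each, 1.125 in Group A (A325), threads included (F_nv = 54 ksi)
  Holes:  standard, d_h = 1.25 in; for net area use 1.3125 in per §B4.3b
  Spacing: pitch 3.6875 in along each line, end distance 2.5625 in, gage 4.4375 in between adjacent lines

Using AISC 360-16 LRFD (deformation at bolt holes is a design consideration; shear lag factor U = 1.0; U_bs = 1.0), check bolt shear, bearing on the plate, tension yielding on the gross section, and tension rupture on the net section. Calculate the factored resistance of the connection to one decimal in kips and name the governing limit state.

Bolt shear: A_b = π(1.125)²/4 = 0.99402 in². φR_n = 0.75 × 54 × 0.99402 × 9 × 1 = 362.3 kips.
Bearing (0.25 in plate, F_u = 65 ksi): end bolts L_c = 2.5625 − 1.25/2 = 1.9375, R_n = min(1.2×1.9375×0.25×65, 2.4×1.125×0.25×65) = 37.781 kips/bolt; interior L_c = 3.6875 − 1.25 = 2.4375, R_n = 43.875 kips/bolt. φR_n = 0.75 × (3×37.781 + 6×43.875) = 282.4 kips.
Tension yield (gross): A_g = 15.5×0.25 = 3.875 in². φR_n = 0.90 × 50 × 3.875 = 174.4 kips.
Tension rupture (net): A_n = (15.5 − 3×1.3125)×0.25 = 2.8906 in² (U = 1.0, A_e = A_n). φR_n = 0.75 × 65 × 2.8906 = 140.9 kips.
Governing: min(362.3, 282.4, 174.4, 140.9) = 140.9 kips → net-section rupture.

140.9 kips (net-section rupture governs)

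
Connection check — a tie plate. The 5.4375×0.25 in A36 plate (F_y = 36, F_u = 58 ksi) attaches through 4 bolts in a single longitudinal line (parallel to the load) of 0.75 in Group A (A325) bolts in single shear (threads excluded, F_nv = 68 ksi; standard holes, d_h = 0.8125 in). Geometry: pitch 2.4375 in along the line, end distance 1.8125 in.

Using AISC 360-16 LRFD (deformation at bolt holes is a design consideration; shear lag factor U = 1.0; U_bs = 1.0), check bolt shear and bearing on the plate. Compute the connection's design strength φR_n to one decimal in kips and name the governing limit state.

Bolt shear: A_b = π(0.75)²/4 = 0.44179 in². φR_n = 0.75 × 68 × 0.44179 × 4 × 1 = 90.1 kips.
Bearing (0.25 in plate, F_u = 58 ksi): end bolts L_c = 1.8125 − 0.8125/2 = 1.40625, R_n = min(1.2×1.40625×0.25×58, 2.4×0.75×0.25×58) = 24.469 kips/bolt; interior L_c = 2.4375 − 0.8125 = 1.625, R_n = 26.1 kips/bolt. φR_n = 0.75 × (1×24.469 + 3×26.1) = 77.1 kips.
Governing: min(90.1, 77.1) = 77.1 kips → bearing.

77.1 kips (bearing governs)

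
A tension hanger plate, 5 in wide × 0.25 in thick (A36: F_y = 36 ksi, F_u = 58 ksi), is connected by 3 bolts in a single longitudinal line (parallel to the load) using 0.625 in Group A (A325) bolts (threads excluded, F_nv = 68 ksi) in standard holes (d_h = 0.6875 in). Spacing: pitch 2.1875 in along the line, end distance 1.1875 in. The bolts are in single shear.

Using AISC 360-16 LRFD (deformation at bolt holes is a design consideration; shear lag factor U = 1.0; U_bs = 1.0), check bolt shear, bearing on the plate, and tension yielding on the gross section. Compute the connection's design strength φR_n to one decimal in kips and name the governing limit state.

40.5 kips (gross-section yield governs)

Bolt shear: A_b = π(0.625)²/4 = 0.3068 in². φR_n = 0.75 × 68 × 0.3068 × 3 × 1 = 46.9 kips.
Bearing (0.25 in plate, F_u = 58 ksi): end bolts L_c = 1.1875 − 0.6875/2 = 0.84375, R_n = min(1.2×0.84375×0.25×58, 2.4×0.625×0.25×58) = 14.681 kips/bolt; interior L_c = 2.1875 − 0.6875 = 1.5, R_n = 21.75 kips/bolt. φR_n = 0.75 × (1×14.681 + 2×21.75) = 43.6 kips.
Tension yield (gross): A_g = 5×0.25 = 1.25 in². φR_n = 0.90 × 36 × 1.25 = 40.5 kips.
Governing: min(46.9, 43.6, 40.5) = 40.5 kips → gross-section yield.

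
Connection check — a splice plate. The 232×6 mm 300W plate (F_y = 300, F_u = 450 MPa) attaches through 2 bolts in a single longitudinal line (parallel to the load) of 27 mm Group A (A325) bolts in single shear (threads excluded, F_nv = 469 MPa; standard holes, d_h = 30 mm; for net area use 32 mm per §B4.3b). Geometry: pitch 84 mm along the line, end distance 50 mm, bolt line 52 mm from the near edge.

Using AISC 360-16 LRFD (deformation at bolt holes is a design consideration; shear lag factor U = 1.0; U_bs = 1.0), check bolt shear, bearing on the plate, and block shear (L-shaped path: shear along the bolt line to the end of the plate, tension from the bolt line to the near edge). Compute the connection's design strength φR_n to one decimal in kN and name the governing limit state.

177.4 kN (block shear governs)

Bolt shear: A_b = π(27)²/4 = 572.56 mm². φR_n = 0.75 × 469 × 572.56 × 2 × 1 = 402.8 kN.
Bearing (6 mm plate, F_u = 450 MPa): end bolts L_c = 50 − 30/2 = 35, R_n = min(1.2×35×6×450, 2.4×27×6×450) = 113.4 kN/bolt; interior L_c = 84 − 30 = 54, R_n = 174.96 kN/bolt. φR_n = 0.75 × (1×113.4 + 1×174.96) = 216.3 kN.
Block shear: shear path 1×[50+1×84] = 1×134 mm, A_gv = 804, A_nv = 1×(134 − 1.5×32)×6 = 516 mm²; tension to near edge: (52 − 0.5×32)×6 = 216 mm². R_n = min(0.6×450×516, 0.6×300×804) + 1.0×450×216 = min(139.32, 144.72) + 97.2 = 236.52 kN. φR_n = 0.75 × 236.52 = 177.4 kN.
Governing: min(402.8, 216.3, 177.4) = 177.4 kN → block shear.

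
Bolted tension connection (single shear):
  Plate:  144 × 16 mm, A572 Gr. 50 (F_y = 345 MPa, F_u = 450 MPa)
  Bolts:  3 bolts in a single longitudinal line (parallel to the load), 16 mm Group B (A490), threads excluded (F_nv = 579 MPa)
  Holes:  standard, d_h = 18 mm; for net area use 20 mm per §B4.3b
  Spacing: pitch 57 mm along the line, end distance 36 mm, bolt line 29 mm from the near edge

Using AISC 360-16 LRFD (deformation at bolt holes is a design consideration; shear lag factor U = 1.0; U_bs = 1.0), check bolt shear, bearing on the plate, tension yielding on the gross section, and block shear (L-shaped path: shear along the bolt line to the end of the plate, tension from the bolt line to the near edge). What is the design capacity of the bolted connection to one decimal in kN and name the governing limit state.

Bolt shear: A_b = π(16)²/4 = 201.06 mm². φR_n = 0.75 × 579 × 201.06 × 3 × 1 = 261.9 kN.
Bearing (16 mm plate, F_u = 450 MPa): end bolts L_c = 36 − 18/2 = 27, R_n = min(1.2×27×16×450, 2.4×16×16×450) = 233.28 kN/bolt; interior L_c = 57 − 18 = 39, R_n = 276.48 kN/bolt. φR_n = 0.75 × (1×233.28 + 2×276.48) = 589.7 kN.
Tension yield (gross): A_g = 144×16 = 2304 mm². φR_n = 0.90 × 345 × 2304 = 715.4 kN.
Block shear: shear path 1×[36+2×57] = 1×150 mm, A_gv = 2400, A_nv = 1×(150 − 2.5×20)×16 = 1600 mm²; tension to near edge: (29 − 0.5×20)×16 = 304 mm². R_n = min(0.6×450×1600, 0.6×345×2400) + 1.0×450×304 = min(432, 496.8) + 136.8 = 568.8 kN. φR_n = 0.75 × 568.8 = 426.6 kN.
Governing: min(261.9, 589.7, 715.4, 426.6) = 261.9 kN → bolt shear.

261.9 kN (bolt shear governs)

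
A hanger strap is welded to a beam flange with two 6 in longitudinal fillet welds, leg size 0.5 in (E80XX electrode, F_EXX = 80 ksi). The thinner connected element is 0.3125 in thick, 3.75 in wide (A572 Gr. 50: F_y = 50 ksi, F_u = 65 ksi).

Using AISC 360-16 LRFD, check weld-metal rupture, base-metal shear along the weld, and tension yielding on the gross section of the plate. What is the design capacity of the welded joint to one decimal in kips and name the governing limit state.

Weld metal: throat = 0.707×0.5 = 0.3535 in, L = 2×6 = 12 in. φR_n = 0.75 × 0.6 × 80 × 0.3535 × 12 = 152.7 kips.
Base metal shear (0.3125 in plate): yield φR_n = 1.0×0.6×50×0.3125×12 = 112.5 kips; rupture φR_n = 0.75×0.6×65×0.3125×12 = 109.7 kips; take 109.7 kips (rupture).
Tension yield (gross): A_g = 3.75×0.3125 = 1.1719 in². φR_n = 0.90 × 50 × 1.1719 = 52.7 kips.
Governing: min(152.7, 109.7, 52.7) = 52.7 kips → gross-section yield.

52.7 kips (gross-section yield governs)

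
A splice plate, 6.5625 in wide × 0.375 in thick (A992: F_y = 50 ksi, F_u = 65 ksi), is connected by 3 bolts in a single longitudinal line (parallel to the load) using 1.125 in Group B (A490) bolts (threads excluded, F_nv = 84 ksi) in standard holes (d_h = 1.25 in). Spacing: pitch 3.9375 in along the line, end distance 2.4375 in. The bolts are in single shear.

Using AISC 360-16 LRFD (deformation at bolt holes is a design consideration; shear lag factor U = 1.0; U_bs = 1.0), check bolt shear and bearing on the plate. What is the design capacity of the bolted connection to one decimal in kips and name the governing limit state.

Bolt shear: A_b = π(1.125)²/4 = 0.99402 in². φR_n = 0.75 × 84 × 0.99402 × 3 × 1 = 187.9 kips.
Bearing (0.375 in plate, F_u = 65 ksi): end bolts L_c = 2.4375 − 1.25/2 = 1.8125, R_n = min(1.2×1.8125×0.375×65, 2.4×1.125×0.375×65) = 53.016 kips/bolt; interior L_c = 3.9375 − 1.25 = 2.6875, R_n = 65.813 kips/bolt. φR_n = 0.75 × (1×53.016 + 2×65.813) = 138.5 kips.
Governing: min(187.9, 138.5) = 138.5 kips → bearing.

138.5 kips (bearing governs)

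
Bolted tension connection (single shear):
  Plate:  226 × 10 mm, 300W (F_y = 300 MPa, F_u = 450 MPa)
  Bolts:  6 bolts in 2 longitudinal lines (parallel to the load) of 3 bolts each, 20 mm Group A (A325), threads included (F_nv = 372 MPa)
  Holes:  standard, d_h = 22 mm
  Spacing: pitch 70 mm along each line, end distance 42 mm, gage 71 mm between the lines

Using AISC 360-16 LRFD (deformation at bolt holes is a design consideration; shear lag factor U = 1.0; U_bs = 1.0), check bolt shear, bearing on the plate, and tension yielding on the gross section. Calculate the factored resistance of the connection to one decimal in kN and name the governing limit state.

Bolt shear: A_b = π(20)²/4 = 314.16 mm². φR_n = 0.75 × 372 × 314.16 × 6 × 1 = 525.9 kN.
Bearing (10 mm plate, F_u = 450 MPa): end bolts L_c = 42 − 22/2 = 31, R_n = min(1.2×31×10×450, 2.4×20×10×450) = 167.4 kN/bolt; interior L_c = 70 − 22 = 48, R_n = 216 kN/bolt. φR_n = 0.75 × (2×167.4 + 4×216) = 899.1 kN.
Tension yield (gross): A_g = 226×10 = 2260 mm². φR_n = 0.90 × 300 × 2260 = 610.2 kN.
Governing: min(525.9, 899.1, 610.2) = 525.9 kN → bolt shear.

525.9 kN (bolt shear governs)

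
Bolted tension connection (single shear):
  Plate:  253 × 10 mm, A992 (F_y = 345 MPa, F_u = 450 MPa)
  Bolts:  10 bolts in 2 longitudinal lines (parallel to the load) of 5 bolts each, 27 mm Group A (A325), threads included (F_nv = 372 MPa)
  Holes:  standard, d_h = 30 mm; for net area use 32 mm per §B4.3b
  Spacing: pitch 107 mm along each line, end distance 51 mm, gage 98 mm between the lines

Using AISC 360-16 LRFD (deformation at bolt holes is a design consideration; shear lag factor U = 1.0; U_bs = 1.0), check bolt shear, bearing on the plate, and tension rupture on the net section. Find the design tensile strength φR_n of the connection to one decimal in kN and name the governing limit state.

Bolt shear: A_b = π(27)²/4 = 572.56 mm². φR_n = 0.75 × 372 × 572.56 × 10 × 1 = 1597.4 kN.
Bearing (10 mm plate, F_u = 450 MPa): end bolts L_c = 51 − 30/2 = 36, R_n = min(1.2×36×10×450, 2.4×27×10×450) = 194.4 kN/bolt; interior L_c = 107 − 30 = 77, R_n = 291.6 kN/bolt. φR_n = 0.75 × (2×194.4 + 8×291.6) = 2041.2 kN.
Tension rupture (net): A_n = (253 − 2×32)×10 = 1890 mm² (U = 1.0, A_e = A_n). φR_n = 0.75 × 450 × 1890 = 637.9 kN.
Governing: min(1597.4, 2041.2, 637.9) = 637.9 kN → net-section rupture.

637.9 kN (net-section rupture governs)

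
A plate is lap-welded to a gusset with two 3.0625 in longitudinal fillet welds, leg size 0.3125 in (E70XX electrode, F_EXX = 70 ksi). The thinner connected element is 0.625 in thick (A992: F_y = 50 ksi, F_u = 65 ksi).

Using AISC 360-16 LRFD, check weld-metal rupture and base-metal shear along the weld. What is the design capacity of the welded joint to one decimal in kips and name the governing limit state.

42.6 kips (weld metal governs)

Weld metal: throat = 0.707×0.3125 = 0.22094 in, L = 2×3.0625 = 6.125 in. φR_n = 0.75 × 0.6 × 70 × 0.22094 × 6.125 = 42.6 kips.
Base metal shear (0.625 in plate): yield φR_n = 1.0×0.6×50×0.625×6.125 = 114.8 kips; rupture φR_n = 0.75×0.6×65×0.625×6.125 = 112.0 kips; take 112.0 kips (rupture).
Governing: min(42.6, 112.0) = 42.6 kips → weld metal.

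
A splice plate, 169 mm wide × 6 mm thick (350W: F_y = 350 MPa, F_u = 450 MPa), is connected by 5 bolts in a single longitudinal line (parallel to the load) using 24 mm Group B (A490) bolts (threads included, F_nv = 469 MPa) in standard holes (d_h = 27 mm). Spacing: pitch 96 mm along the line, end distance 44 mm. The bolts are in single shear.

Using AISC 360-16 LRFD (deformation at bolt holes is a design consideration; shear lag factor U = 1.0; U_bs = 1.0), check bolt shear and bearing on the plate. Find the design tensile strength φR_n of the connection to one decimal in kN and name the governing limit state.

540.7 kN (bearing governs)

Bolt shear: A_b = π(24)²/4 = 452.39 mm². φR_n = 0.75 × 469 × 452.39 × 5 × 1 = 795.6 kN.
Bearing (6 mm plate, F_u = 450 MPa): end bolts L_c = 44 − 27/2 = 30.5, R_n = min(1.2×30.5×6×450, 2.4×24×6×450) = 98.82 kN/bolt; interior L_c = 96 − 27 = 69, R_n = 155.52 kN/bolt. φR_n = 0.75 × (1×98.82 + 4×155.52) = 540.7 kN.
Governing: min(795.6, 540.7) = 540.7 kN → bearing.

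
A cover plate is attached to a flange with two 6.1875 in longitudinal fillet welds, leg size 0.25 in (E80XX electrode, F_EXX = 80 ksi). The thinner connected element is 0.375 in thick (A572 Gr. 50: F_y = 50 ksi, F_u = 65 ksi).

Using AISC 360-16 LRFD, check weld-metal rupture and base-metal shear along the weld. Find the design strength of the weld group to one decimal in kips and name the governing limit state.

Weld metal: throat = 0.707×0.25 = 0.17675 in, L = 2×6.1875 = 12.375 in. φR_n = 0.75 × 0.6 × 80 × 0.17675 × 12.375 = 78.7 kips.
Base metal shear (0.375 in plate): yield φR_n = 1.0×0.6×50×0.375×12.375 = 139.2 kips; rupture φR_n = 0.75×0.6×65×0.375×12.375 = 135.7 kips; take 135.7 kips (rupture).
Governing: min(78.7, 135.7) = 78.7 kips → weld metal.

78.7 kips (weld metal governs)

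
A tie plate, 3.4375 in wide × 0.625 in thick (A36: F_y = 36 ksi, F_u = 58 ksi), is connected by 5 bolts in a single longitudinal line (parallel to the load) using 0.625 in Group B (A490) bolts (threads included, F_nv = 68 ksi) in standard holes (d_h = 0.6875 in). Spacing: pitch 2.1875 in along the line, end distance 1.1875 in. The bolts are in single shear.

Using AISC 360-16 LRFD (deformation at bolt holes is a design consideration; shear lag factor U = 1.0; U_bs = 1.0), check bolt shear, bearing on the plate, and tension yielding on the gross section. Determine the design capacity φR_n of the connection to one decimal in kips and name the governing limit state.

69.6 kips (gross-section yield governs)

Bolt shear: A_b = π(0.625)²/4 = 0.3068 in². φR_n = 0.75 × 68 × 0.3068 × 5 × 1 = 78.2 kips.
Bearing (0.625 in plate, F_u = 58 ksi): end bolts L_c = 1.1875 − 0.6875/2 = 0.84375, R_n = min(1.2×0.84375×0.625×58, 2.4×0.625×0.625×58) = 36.703 kips/bolt; interior L_c = 2.1875 − 0.6875 = 1.5, R_n = 54.375 kips/bolt. φR_n = 0.75 × (1×36.703 + 4×54.375) = 190.7 kips.
Tension yield (gross): A_g = 3.4375×0.625 = 2.1484 in². φR_n = 0.90 × 36 × 2.1484 = 69.6 kips.
Governing: min(78.2, 190.7, 69.6) = 69.6 kips → gross-section yield.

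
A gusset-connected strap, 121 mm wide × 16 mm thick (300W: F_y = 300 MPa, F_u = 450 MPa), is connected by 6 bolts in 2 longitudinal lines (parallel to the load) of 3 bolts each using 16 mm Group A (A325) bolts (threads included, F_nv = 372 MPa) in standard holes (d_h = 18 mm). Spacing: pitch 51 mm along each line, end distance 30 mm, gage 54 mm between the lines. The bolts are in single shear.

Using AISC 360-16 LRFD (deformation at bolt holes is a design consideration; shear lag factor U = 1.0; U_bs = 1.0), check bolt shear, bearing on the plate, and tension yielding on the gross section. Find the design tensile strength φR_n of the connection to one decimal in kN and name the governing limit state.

336.6 kN (bolt shear governs)

Bolt shear: A_b = π(16)²/4 = 201.06 mm². φR_n = 0.75 × 372 × 201.06 × 6 × 1 = 336.6 kN.
Bearing (16 mm plate, F_u = 450 MPa): end bolts L_c = 30 − 18/2 = 21, R_n = min(1.2×21×16×450, 2.4×16×16×450) = 181.44 kN/bolt; interior L_c = 51 − 18 = 33, R_n = 276.48 kN/bolt. φR_n = 0.75 × (2×181.44 + 4×276.48) = 1101.6 kN.
Tension yield (gross): A_g = 121×16 = 1936 mm². φR_n = 0.90 × 300 × 1936 = 522.7 kN.
Governing: min(336.6, 1101.6, 522.7) = 336.6 kN → bolt shear.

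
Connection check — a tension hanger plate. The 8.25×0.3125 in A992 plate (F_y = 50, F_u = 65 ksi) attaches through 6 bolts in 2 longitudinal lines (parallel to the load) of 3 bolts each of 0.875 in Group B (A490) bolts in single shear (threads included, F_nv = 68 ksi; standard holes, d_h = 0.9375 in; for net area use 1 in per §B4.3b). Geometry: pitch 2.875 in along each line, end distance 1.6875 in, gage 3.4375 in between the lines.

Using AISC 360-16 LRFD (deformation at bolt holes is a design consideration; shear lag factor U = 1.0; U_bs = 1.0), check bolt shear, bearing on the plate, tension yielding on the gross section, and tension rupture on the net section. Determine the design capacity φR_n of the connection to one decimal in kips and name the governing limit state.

Bolt shear: A_b = π(0.875)²/4 = 0.60132 in². φR_n = 0.75 × 68 × 0.60132 × 6 × 1 = 184.0 kips.
Bearing (0.3125 in plate, F_u = 65 ksi): end bolts L_c = 1.6875 − 0.9375/2 = 1.21875, R_n = min(1.2×1.21875×0.3125×65, 2.4×0.875×0.3125×65) = 29.707 kips/bolt; interior L_c = 2.875 − 0.9375 = 1.9375, R_n = 42.656 kips/bolt. φR_n = 0.75 × (2×29.707 + 4×42.656) = 172.5 kips.
Tension yield (gross): A_g = 8.25×0.3125 = 2.5781 in². φR_n = 0.90 × 50 × 2.5781 = 116.0 kips.
Tension rupture (net): A_n = (8.25 − 2×1)×0.3125 = 1.9531 in² (U = 1.0, A_e = A_n). φR_n = 0.75 × 65 × 1.9531 = 95.2 kips.
Governing: min(184.0, 172.5, 116.0, 95.2) = 95.2 kips → net-section rupture.

95.2 kips (net-section rupture governs)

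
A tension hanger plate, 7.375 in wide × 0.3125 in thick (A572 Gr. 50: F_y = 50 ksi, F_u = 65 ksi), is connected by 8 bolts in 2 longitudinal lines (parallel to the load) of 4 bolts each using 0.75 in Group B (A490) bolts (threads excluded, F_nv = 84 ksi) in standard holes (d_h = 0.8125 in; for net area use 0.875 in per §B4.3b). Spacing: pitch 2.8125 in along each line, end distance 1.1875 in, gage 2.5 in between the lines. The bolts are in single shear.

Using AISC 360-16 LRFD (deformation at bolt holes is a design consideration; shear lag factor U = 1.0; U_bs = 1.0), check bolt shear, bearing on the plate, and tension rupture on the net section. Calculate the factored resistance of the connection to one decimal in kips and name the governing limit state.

85.7 kips (net-section rupture governs)

Bolt shear: A_b = π(0.75)²/4 = 0.44179 in². φR_n = 0.75 × 84 × 0.44179 × 8 × 1 = 222.7 kips.
Bearing (0.3125 in plate, F_u = 65 ksi): end bolts L_c = 1.1875 − 0.8125/2 = 0.78125, R_n = min(1.2×0.78125×0.3125×65, 2.4×0.75×0.3125×65) = 19.043 kips/bolt; interior L_c = 2.8125 − 0.8125 = 2, R_n = 36.563 kips/bolt. φR_n = 0.75 × (2×19.043 + 6×36.563) = 193.1 kips.
Tension rupture (net): A_n = (7.375 − 2×0.875)×0.3125 = 1.7578 in² (U = 1.0, A_e = A_n). φR_n = 0.75 × 65 × 1.7578 = 85.7 kips.
Governing: min(222.7, 193.1, 85.7) = 85.7 kips → net-section rupture.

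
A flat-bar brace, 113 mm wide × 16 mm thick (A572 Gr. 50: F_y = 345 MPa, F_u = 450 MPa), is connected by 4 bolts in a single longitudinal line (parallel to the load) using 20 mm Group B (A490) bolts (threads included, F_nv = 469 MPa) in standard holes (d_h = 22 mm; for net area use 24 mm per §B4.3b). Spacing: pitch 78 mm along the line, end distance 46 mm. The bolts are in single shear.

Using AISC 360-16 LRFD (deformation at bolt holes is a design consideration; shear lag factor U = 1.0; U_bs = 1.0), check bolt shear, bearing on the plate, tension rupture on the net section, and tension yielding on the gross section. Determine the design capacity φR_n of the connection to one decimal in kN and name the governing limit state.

Bolt shear: A_b = π(20)²/4 = 314.16 mm². φR_n = 0.75 × 469 × 314.16 × 4 × 1 = 442.0 kN.
Bearing (16 mm plate, F_u = 450 MPa): end bolts L_c = 46 − 22/2 = 35, R_n = min(1.2×35×16×450, 2.4×20×16×450) = 302.4 kN/bolt; interior L_c = 78 − 22 = 56, R_n = 345.6 kN/bolt. φR_n = 0.75 × (1×302.4 + 3×345.6) = 1004.4 kN.
Tension rupture (net): A_n = (113 − 1×24)×16 = 1424 mm² (U = 1.0, A_e = A_n). φR_n = 0.75 × 450 × 1424 = 480.6 kN.
Tension yield (gross): A_g = 113×16 = 1808 mm². φR_n = 0.90 × 345 × 1808 = 561.4 kN.
Governing: min(442.0, 1004.4, 480.6, 561.4) = 442.0 kN → bolt shear.

442.0 kN (bolt shear governs)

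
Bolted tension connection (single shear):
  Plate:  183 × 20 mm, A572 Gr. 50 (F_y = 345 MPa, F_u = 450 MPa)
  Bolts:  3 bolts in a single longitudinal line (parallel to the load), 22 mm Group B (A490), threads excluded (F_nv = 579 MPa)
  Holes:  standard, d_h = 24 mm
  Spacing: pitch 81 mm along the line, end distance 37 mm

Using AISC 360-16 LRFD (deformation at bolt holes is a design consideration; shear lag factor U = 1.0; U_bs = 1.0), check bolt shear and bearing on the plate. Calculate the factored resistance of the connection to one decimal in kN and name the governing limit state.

Bolt shear: A_b = π(22)²/4 = 380.13 mm². φR_n = 0.75 × 579 × 380.13 × 3 × 1 = 495.2 kN.
Bearing (20 mm plate, F_u = 450 MPa): end bolts L_c = 37 − 24/2 = 25, R_n = min(1.2×25×20×450, 2.4×22×20×450) = 270 kN/bolt; interior L_c = 81 − 24 = 57, R_n = 475.2 kN/bolt. φR_n = 0.75 × (1×270 + 2×475.2) = 915.3 kN.
Governing: min(495.2, 915.3) = 495.2 kN → bolt shear.

495.2 kN (bolt shear governs)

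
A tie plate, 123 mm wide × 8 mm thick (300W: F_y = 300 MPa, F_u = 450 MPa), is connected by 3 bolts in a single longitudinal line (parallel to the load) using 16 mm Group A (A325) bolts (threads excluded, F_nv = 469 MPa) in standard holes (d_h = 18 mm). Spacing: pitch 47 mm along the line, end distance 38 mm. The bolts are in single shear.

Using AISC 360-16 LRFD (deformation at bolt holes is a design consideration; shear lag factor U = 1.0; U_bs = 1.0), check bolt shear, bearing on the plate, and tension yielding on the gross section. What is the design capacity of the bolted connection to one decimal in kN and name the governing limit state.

Bolt shear: A_b = π(16)²/4 = 201.06 mm². φR_n = 0.75 × 469 × 201.06 × 3 × 1 = 212.2 kN.
Bearing (8 mm plate, F_u = 450 MPa): end bolts L_c = 38 − 18/2 = 29, R_n = min(1.2×29×8×450, 2.4×16×8×450) = 125.28 kN/bolt; interior L_c = 47 − 18 = 29, R_n = 125.28 kN/bolt. φR_n = 0.75 × (1×125.28 + 2×125.28) = 281.9 kN.
Tension yield (gross): A_g = 123×8 = 984 mm². φR_n = 0.90 × 300 × 984 = 265.7 kN.
Governing: min(212.2, 281.9, 265.7) = 212.2 kN → bolt shear.

212.2 kN (bolt shear governs)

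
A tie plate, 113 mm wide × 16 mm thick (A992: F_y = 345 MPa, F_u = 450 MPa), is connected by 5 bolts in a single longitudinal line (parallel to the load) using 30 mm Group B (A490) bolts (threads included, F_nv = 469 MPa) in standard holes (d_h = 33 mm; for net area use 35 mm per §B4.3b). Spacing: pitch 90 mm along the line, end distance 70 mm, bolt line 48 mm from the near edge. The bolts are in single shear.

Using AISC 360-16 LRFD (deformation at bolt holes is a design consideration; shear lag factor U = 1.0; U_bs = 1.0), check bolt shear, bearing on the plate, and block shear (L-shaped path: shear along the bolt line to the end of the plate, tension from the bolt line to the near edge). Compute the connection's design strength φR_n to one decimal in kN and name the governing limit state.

Bolt shear: A_b = π(30)²/4 = 706.86 mm². φR_n = 0.75 × 469 × 706.86 × 5 × 1 = 1243.2 kN.
Bearing (16 mm plate, F_u = 450 MPa): end bolts L_c = 70 − 33/2 = 53.5, R_n = min(1.2×53.5×16×450, 2.4×30×16×450) = 462.24 kN/bolt; interior L_c = 90 − 33 = 57, R_n = 492.48 kN/bolt. φR_n = 0.75 × (1×462.24 + 4×492.48) = 1824.1 kN.
Block shear: shear path 1×[70+4×90] = 1×430 mm, A_gv = 6880, A_nv = 1×(430 − 4.5×35)×16 = 4360 mm²; tension to near edge: (48 − 0.5×35)×16 = 488 mm². R_n = min(0.6×450×4360, 0.6×345×6880) + 1.0×450×488 = min(1177.2, 1424.2) + 219.6 = 1396.8 kN. φR_n = 0.75 × 1396.8 = 1047.6 kN.
Governing: min(1243.2, 1824.1, 1047.6) = 1047.6 kN → block shear.

1047.6 kN (block shear governs)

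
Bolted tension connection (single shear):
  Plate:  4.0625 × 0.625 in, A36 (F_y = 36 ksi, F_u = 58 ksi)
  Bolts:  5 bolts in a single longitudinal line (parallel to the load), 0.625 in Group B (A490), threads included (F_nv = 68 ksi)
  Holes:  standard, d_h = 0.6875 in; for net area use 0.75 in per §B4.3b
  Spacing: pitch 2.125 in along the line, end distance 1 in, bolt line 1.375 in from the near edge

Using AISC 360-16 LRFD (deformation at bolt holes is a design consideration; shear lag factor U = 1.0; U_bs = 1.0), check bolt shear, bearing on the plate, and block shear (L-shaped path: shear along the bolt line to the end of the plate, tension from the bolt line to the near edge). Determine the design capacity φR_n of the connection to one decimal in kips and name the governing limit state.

Bolt shear: A_b = π(0.625)²/4 = 0.3068 in². φR_n = 0.75 × 68 × 0.3068 × 5 × 1 = 78.2 kips.
Bearing (0.625 in plate, F_u = 58 ksi): end bolts L_c = 1 − 0.6875/2 = 0.65625, R_n = min(1.2×0.65625×0.625×58, 2.4×0.625×0.625×58) = 28.547 kips/bolt; interior L_c = 2.125 − 0.6875 = 1.4375, R_n = 54.375 kips/bolt. φR_n = 0.75 × (1×28.547 + 4×54.375) = 184.5 kips.
Block shear: shear path 1×[1+4×2.125] = 1×9.5 in, A_gv = 5.9375, A_nv = 1×(9.5 − 4.5×0.75)×0.625 = 3.8281 in²; tension to near edge: (1.375 − 0.5×0.75)×0.625 = 0.625 in². R_n = min(0.6×58×3.8281, 0.6×36×5.9375) + 1.0×58×0.625 = min(133.22, 128.25) + 36.25 = 164.5 kips. φR_n = 0.75 × 164.5 = 123.4 kips.
Governing: min(78.2, 184.5, 123.4) = 78.2 kips → bolt shear.

78.2 kips (bolt shear governs)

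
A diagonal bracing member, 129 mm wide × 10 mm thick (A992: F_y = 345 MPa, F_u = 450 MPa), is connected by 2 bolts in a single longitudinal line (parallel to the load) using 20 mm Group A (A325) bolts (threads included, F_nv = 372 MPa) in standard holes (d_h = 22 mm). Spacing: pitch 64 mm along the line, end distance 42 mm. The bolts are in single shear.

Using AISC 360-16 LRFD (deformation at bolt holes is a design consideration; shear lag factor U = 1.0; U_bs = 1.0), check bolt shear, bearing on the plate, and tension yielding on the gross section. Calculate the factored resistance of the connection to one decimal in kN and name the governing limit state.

Bolt shear: A_b = π(20)²/4 = 314.16 mm². φR_n = 0.75 × 372 × 314.16 × 2 × 1 = 175.3 kN.
Bearing (10 mm plate, F_u = 450 MPa): end bolts L_c = 42 − 22/2 = 31, R_n = min(1.2×31×10×450, 2.4×20×10×450) = 167.4 kN/bolt; interior L_c = 64 − 22 = 42, R_n = 216 kN/bolt. φR_n = 0.75 × (1×167.4 + 1×216) = 287.6 kN.
Tension yield (gross): A_g = 129×10 = 1290 mm². φR_n = 0.90 × 345 × 1290 = 400.5 kN.
Governing: min(175.3, 287.6, 400.5) = 175.3 kN → bolt shear.

175.3 kN (bolt shear governs)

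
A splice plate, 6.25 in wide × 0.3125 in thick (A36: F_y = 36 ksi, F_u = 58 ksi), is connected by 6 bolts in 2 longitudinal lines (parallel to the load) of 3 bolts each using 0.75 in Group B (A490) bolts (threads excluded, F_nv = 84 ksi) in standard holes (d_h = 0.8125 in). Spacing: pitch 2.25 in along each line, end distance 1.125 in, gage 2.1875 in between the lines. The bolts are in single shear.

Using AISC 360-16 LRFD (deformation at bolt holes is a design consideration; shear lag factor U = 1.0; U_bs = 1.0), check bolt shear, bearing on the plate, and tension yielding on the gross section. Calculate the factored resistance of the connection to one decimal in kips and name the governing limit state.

Bolt shear: A_b = π(0.75)²/4 = 0.44179 in². φR_n = 0.75 × 84 × 0.44179 × 6 × 1 = 167.0 kips.
Bearing (0.3125 in plate, F_u = 58 ksi): end bolts L_c = 1.125 − 0.8125/2 = 0.71875, R_n = min(1.2×0.71875×0.3125×58, 2.4×0.75×0.3125×58) = 15.633 kips/bolt; interior L_c = 2.25 − 0.8125 = 1.4375, R_n = 31.266 kips/bolt. φR_n = 0.75 × (2×15.633 + 4×31.266) = 117.2 kips.
Tension yield (gross): A_g = 6.25×0.3125 = 1.9531 in². φR_n = 0.90 × 36 × 1.9531 = 63.3 kips.
Governing: min(167.0, 117.2, 63.3) = 63.3 kips → gross-section yield.

63.3 kips (gross-section yield governs)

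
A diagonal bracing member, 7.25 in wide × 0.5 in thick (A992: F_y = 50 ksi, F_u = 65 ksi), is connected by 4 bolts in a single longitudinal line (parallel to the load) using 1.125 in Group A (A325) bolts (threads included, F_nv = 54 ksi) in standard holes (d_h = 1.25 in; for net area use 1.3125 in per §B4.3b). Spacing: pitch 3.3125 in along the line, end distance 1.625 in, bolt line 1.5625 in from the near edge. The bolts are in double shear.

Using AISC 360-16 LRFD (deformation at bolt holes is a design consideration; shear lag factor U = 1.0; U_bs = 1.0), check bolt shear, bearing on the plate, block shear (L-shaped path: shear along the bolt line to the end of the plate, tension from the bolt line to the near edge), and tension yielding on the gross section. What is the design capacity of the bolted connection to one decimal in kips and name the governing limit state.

124.0 kips (block shear governs)

Bolt shear: A_b = π(1.125)²/4 = 0.99402 in². φR_n = 0.75 × 54 × 0.99402 × 4 × 2 = 322.1 kips.
Bearing (0.5 in plate, F_u = 65 ksi): end bolts L_c = 1.625 − 1.25/2 = 1, R_n = min(1.2×1×0.5×65, 2.4×1.125×0.5×65) = 39 kips/bolt; interior L_c = 3.3125 − 1.25 = 2.0625, R_n = 80.438 kips/bolt. φR_n = 0.75 × (1×39 + 3×80.438) = 210.2 kips.
Block shear: shear path 1×[1.625+3×3.3125] = 1×11.5625 in, A_gv = 5.7813, A_nv = 1×(11.5625 − 3.5×1.3125)×0.5 = 3.4844 in²; tension to near edge: (1.5625 − 0.5×1.3125)×0.5 = 0.45313 in². R_n = min(0.6×65×3.4844, 0.6×50×5.7813) + 1.0×65×0.45313 = min(135.89, 173.44) + 29.453 = 165.34 kips. φR_n = 0.75 × 165.34 = 124.0 kips.
Tension yield (gross): A_g = 7.25×0.5 = 3.625 in². φR_n = 0.90 × 50 × 3.625 = 163.1 kips.
Governing: min(322.1, 210.2, 124.0, 163.1) = 124.0 kips → block shear.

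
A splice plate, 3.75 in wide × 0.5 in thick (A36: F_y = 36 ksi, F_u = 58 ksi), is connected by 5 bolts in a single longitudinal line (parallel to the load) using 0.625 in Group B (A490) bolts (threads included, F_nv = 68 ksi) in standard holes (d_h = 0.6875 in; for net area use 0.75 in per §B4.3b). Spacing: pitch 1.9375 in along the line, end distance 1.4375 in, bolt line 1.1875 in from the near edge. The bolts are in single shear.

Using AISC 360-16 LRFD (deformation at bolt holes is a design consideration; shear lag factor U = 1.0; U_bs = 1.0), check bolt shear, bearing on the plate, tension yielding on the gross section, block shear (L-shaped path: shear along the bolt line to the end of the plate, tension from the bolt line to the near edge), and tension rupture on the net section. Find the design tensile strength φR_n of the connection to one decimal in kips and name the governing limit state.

60.8 kips (gross-section yield governs)

Bolt shear: A_b = π(0.625)²/4 = 0.3068 in². φR_n = 0.75 × 68 × 0.3068 × 5 × 1 = 78.2 kips.
Bearing (0.5 in plate, F_u = 58 ksi): end bolts L_c = 1.4375 − 0.6875/2 = 1.09375, R_n = min(1.2×1.09375×0.5×58, 2.4×0.625×0.5×58) = 38.063 kips/bolt; interior L_c = 1.9375 − 0.6875 = 1.25, R_n = 43.5 kips/bolt. φR_n = 0.75 × (1×38.063 + 4×43.5) = 159.0 kips.
Tension yield (gross): A_g = 3.75×0.5 = 1.875 in². φR_n = 0.90 × 36 × 1.875 = 60.8 kips.
Block shear: shear path 1×[1.4375+4×1.9375] = 1×9.1875 in, A_gv = 4.5938, A_nv = 1×(9.1875 − 4.5×0.75)×0.5 = 2.9063 in²; tension to near edge: (1.1875 − 0.5×0.75)×0.5 = 0.40625 in². R_n = min(0.6×58×2.9063, 0.6×36×4.5938) + 1.0×58×0.40625 = min(101.14, 99.226) + 23.563 = 122.79 kips. φR_n = 0.75 × 122.79 = 92.1 kips.
Tension rupture (net): A_n = (3.75 − 1×0.75)×0.5 = 1.5 in² (U = 1.0, A_e = A_n). φR_n = 0.75 × 58 × 1.5 = 65.3 kips.
Governing: min(78.2, 159.0, 60.8, 92.1, 65.3) = 60.8 kips → gross-section yield.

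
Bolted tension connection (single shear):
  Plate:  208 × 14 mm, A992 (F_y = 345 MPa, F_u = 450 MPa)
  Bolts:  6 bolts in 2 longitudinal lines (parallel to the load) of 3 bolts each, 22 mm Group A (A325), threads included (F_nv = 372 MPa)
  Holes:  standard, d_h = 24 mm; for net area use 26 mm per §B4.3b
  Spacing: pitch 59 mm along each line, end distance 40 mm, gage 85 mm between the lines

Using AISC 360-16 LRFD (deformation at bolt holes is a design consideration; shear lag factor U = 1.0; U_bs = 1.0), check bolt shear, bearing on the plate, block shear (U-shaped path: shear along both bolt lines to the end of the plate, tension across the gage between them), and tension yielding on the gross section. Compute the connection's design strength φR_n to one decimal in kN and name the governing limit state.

636.3 kN (bolt shear governs)

Bolt shear: A_b = π(22)²/4 = 380.13 mm². φR_n = 0.75 × 372 × 380.13 × 6 × 1 = 636.3 kN.
Bearing (14 mm plate, F_u = 450 MPa): end bolts L_c = 40 − 24/2 = 28, R_n = min(1.2×28×14×450, 2.4×22×14×450) = 211.68 kN/bolt; interior L_c = 59 − 24 = 35, R_n = 264.6 kN/bolt. φR_n = 0.75 × (2×211.68 + 4×264.6) = 1111.3 kN.
Block shear: shear path 2×[40+2×59] = 2×158 mm, A_gv = 4424, A_nv = 2×(158 − 2.5×26)×14 = 2604 mm²; tension across gage: (85 − 1×26)×14 = 826 mm². R_n = min(0.6×450×2604, 0.6×345×4424) + 1.0×450×826 = min(703.08, 915.77) + 371.7 = 1074.8 kN. φR_n = 0.75 × 1074.8 = 806.1 kN.
Tension yield (gross): A_g = 208×14 = 2912 mm². φR_n = 0.90 × 345 × 2912 = 904.2 kN.
Governing: min(636.3, 1111.3, 806.1, 904.2) = 636.3 kN → bolt shear.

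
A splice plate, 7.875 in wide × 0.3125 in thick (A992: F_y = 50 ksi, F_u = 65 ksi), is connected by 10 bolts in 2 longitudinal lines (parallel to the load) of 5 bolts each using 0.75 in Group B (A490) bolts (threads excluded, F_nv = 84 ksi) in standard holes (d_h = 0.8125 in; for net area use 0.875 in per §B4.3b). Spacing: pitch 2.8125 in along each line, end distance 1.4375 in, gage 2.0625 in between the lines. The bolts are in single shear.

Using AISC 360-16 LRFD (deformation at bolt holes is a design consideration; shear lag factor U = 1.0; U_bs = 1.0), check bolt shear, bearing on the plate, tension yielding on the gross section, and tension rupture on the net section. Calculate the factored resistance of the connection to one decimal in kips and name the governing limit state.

Bolt shear: A_b = π(0.75)²/4 = 0.44179 in². φR_n = 0.75 × 84 × 0.44179 × 10 × 1 = 278.3 kips.
Bearing (0.3125 in plate, F_u = 65 ksi): end bolts L_c = 1.4375 − 0.8125/2 = 1.03125, R_n = min(1.2×1.03125×0.3125×65, 2.4×0.75×0.3125×65) = 25.137 kips/bolt; interior L_c = 2.8125 − 0.8125 = 2, R_n = 36.563 kips/bolt. φR_n = 0.75 × (2×25.137 + 8×36.563) = 257.1 kips.
Tension yield (gross): A_g = 7.875×0.3125 = 2.4609 in². φR_n = 0.90 × 50 × 2.4609 = 110.7 kips.
Tension rupture (net): A_n = (7.875 − 2×0.875)×0.3125 = 1.9141 in² (U = 1.0, A_e = A_n). φR_n = 0.75 × 65 × 1.9141 = 93.3 kips.
Governing: min(278.3, 257.1, 110.7, 93.3) = 93.3 kips → net-section rupture.

93.3 kips (net-section rupture governs)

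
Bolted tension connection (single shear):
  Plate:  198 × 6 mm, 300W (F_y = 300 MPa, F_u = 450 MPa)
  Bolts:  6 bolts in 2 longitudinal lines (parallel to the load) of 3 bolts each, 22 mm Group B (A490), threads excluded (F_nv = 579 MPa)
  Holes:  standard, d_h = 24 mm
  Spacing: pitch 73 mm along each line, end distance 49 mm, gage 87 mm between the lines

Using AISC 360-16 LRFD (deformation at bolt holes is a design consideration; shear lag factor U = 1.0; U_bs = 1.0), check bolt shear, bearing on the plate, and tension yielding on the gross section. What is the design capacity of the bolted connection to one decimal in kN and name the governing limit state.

320.8 kN (gross-section yield governs)

Bolt shear: A_b = π(22)²/4 = 380.13 mm². φR_n = 0.75 × 579 × 380.13 × 6 × 1 = 990.4 kN.
Bearing (6 mm plate, F_u = 450 MPa): end bolts L_c = 49 − 24/2 = 37, R_n = min(1.2×37×6×450, 2.4×22×6×450) = 119.88 kN/bolt; interior L_c = 73 − 24 = 49, R_n = 142.56 kN/bolt. φR_n = 0.75 × (2×119.88 + 4×142.56) = 607.5 kN.
Tension yield (gross): A_g = 198×6 = 1188 mm². φR_n = 0.90 × 300 × 1188 = 320.8 kN.
Governing: min(990.4, 607.5, 320.8) = 320.8 kN → gross-section yield.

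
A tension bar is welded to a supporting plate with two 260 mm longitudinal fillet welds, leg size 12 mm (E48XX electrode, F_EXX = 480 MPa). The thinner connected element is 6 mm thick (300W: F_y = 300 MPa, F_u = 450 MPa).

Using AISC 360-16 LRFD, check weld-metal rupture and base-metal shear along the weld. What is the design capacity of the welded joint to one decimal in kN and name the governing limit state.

Weld metal: throat = 0.707×12 = 8.484 mm, L = 2×260 = 520 mm. φR_n = 0.75 × 0.6 × 480 × 8.484 × 520 = 952.9 kN.
Base metal shear (6 mm plate): yield φR_n = 1.0×0.6×300×6×520 = 561.6 kN; rupture φR_n = 0.75×0.6×450×6×520 = 631.8 kN; take 561.6 kN (yield).
Governing: min(952.9, 561.6) = 561.6 kN → base-metal shear.

561.6 kN (base-metal shear governs)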